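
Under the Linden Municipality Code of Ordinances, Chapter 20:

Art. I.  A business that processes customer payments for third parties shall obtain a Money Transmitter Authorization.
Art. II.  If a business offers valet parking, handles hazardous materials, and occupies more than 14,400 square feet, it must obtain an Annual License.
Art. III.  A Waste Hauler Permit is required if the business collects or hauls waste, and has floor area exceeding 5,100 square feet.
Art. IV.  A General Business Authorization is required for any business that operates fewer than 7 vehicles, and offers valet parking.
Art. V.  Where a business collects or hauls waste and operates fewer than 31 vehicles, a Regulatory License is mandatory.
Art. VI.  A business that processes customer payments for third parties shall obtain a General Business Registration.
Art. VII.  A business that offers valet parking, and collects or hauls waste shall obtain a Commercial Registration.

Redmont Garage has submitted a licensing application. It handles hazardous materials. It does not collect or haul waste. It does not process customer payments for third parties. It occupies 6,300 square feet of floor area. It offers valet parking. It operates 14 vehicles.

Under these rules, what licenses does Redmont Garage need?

Art. I. does not process customer payments for third parties → Money Transmitter Authorization not required.
Art. II. offers valet parking; handles hazardous materials; floor area 6,300 square feet ≤ 14,400 square feet → Annual License not required.
Art. III. does not collect or haul waste; floor area 6,300 square feet > 5,100 square feet → Waste Hauler Permit not required.
Art. IV. vehicles 14 ≥ 7; offers valet parking → General Business Authorization not required.
Art. V. does not collect or haul waste; vehicles 14 < 31 → Regulatory License not required.
Art. VI. does not process customer payments for third parties → General Business Registration not required.
Art. VII. offers valet parking; does not collect or haul waste → Commercial Registration not required.

None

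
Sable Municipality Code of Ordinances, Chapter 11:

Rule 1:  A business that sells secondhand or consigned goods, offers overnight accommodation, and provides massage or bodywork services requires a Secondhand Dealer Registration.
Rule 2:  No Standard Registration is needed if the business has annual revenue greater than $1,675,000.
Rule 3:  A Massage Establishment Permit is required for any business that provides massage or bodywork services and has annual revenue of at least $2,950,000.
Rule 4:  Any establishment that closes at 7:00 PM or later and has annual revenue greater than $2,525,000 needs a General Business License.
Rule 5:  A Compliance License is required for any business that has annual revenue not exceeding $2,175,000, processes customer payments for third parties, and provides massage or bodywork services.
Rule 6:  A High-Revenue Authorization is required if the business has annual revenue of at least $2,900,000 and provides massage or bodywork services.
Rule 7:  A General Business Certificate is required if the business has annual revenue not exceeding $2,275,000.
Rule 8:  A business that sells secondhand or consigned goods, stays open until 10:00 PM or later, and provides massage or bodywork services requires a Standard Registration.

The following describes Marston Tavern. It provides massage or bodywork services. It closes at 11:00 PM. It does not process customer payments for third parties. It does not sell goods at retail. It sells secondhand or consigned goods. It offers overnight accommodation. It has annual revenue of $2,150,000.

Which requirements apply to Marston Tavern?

General Business Certificate, Secondhand Dealer Registration

Rule 1: sells secondhand or consigned goods; offers overnight accommodation; provides massage or bodywork services → Secondhand Dealer Registration required.
Rule 2: revenue $2,150,000 > $1,675,000 → exempt from Standard Registration.
Rule 3: provides massage or bodywork services; revenue $2,150,000 < $2,950,000 → Massage Establishment Permit not required.
Rule 4: closes 11:00 PM, after 7:00 PM; revenue $2,150,000 ≤ $2,525,000 → General Business License not required.
Rule 5: revenue $2,150,000 ≤ $2,175,000; does not process customer payments for third parties; provides massage or bodywork services → Compliance License not required.
Rule 6: revenue $2,150,000 < $2,900,000; provides massage or bodywork services → High-Revenue Authorization not required.
Rule 7: revenue $2,150,000 ≤ $2,275,000 → General Business Certificate required.
Rule 8: sells secondhand or consigned goods; closes 11:00 PM, after 10:00 PM; provides massage or bodywork services → Standard Registration required.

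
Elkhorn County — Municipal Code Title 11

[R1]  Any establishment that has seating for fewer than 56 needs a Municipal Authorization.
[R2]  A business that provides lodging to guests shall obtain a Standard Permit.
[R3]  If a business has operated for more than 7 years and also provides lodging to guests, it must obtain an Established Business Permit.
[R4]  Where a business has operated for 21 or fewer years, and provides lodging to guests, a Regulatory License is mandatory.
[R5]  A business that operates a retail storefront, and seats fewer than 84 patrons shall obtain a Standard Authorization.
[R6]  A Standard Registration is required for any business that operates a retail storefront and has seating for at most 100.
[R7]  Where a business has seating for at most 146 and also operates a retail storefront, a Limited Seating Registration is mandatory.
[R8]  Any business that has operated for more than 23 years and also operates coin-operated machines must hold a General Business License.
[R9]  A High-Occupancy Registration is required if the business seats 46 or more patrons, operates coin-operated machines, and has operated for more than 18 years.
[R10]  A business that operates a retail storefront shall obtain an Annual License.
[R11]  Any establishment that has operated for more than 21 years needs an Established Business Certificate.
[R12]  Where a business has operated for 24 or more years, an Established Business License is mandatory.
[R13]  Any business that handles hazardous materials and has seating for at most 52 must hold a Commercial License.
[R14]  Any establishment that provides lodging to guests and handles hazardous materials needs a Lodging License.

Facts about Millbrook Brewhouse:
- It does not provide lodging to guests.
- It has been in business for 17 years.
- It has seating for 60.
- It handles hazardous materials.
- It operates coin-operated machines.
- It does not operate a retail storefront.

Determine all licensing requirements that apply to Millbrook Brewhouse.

[R1] seating 60 ≥ 56 → Municipal Authorization not required.
[R2] does not provide lodging to guests → Standard Permit not required.
[R3] years in business 17 > 7; does not provide lodging to guests → Established Business Permit not required.
[R4] years in business 17 ≤ 21; does not provide lodging to guests → Regulatory License not required.
[R5] does not operate a retail storefront; seating 60 < 84 → Standard Authorization not required.
[R6] does not operate a retail storefront; seating 60 ≤ 100 → Standard Registration not required.
[R7] seating 60 ≤ 146; does not operate a retail storefront → Limited Seating Registration not required.
[R8] years in business 17 ≤ 23; operates coin-operated machines → General Business License not required.
[R9] seating 60 ≥ 46; operates coin-operated machines; years in business 17 ≤ 18 → High-Occupancy Registration not required.
[R10] does not operate a retail storefront → Annual License not required.
[R11] years in business 17 ≤ 21 → Established Business Certificate not required.
[R12] years in business 17 < 24 → Established Business License not required.
[R13] handles hazardous materials; seating 60 > 52 → Commercial License not required.
[R14] does not provide lodging to guests; handles hazardous materials → Lodging License not required.

None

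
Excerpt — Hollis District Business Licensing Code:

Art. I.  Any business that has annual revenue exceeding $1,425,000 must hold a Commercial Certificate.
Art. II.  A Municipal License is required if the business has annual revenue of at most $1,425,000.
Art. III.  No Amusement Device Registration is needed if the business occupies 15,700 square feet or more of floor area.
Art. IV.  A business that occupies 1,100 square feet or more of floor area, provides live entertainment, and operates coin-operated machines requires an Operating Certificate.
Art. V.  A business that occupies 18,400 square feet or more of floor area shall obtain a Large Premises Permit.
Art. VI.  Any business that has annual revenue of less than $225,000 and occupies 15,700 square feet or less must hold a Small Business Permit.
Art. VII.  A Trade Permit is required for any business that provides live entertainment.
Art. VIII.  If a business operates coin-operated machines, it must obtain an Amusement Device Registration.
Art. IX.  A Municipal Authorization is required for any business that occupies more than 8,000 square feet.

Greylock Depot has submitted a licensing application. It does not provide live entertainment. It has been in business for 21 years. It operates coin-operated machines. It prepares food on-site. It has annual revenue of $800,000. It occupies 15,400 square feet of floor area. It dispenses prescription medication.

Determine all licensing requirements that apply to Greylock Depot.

Amusement Device Registration, Municipal Authorization, Municipal License

Art. I. revenue $800,000 ≤ $1,425,000 → Commercial Certificate not required.
Art. II. revenue $800,000 ≤ $1,425,000 → Municipal License required.
Art. III. floor area 15,400 square feet < 15,700 square feet → Amusement Device Registration exemption does not apply.
Art. IV. floor area 15,400 square feet ≥ 1,100 square feet; does not provide live entertainment; operates coin-operated machines → Operating Certificate not required.
Art. V. floor area 15,400 square feet < 18,400 square feet → Large Premises Permit not required.
Art. VI. revenue $800,000 ≥ $225,000; floor area 15,400 square feet ≤ 15,700 square feet → Small Business Permit not required.
Art. VII. does not provide live entertainment → Trade Permit not required.
Art. VIII. operates coin-operated machines → Amusement Device Registration required.
Art. IX. floor area 15,400 square feet > 8,000 square feet → Municipal Authorization required.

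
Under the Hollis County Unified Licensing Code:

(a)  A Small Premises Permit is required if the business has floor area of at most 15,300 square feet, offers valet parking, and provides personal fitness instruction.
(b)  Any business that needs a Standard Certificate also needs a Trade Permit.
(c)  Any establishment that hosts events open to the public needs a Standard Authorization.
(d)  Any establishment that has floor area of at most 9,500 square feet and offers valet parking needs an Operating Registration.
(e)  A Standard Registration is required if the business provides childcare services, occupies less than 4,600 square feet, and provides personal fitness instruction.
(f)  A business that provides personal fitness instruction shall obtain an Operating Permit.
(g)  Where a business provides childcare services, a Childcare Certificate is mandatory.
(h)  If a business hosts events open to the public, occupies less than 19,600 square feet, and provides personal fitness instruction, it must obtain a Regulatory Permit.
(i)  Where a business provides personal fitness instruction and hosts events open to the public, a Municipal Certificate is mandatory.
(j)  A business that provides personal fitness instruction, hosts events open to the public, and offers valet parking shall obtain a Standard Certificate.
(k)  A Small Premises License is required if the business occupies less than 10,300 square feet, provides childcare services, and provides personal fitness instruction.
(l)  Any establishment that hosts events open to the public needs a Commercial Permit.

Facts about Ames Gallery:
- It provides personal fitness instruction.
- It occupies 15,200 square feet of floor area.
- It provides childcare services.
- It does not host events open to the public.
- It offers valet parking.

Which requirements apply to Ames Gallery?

(a) floor area 15,200 square feet ≤ 15,300 square feet; offers valet parking; provides personal fitness instruction → Small Premises Permit required.
(b) Standard Certificate is not required → no effect.
(c) does not host events open to the public → Standard Authorization not required.
(d) floor area 15,200 square feet > 9,500 square feet; offers valet parking → Operating Registration not required.
(e) provides childcare services; floor area 15,200 square feet ≥ 4,600 square feet; provides personal fitness instruction → Standard Registration not required.
(f) provides personal fitness instruction → Operating Permit required.
(g) provides childcare services → Childcare Certificate required.
(h) does not host events open to the public; floor area 15,200 square feet < 19,600 square feet; provides personal fitness instruction → Regulatory Permit not required.
(i) provides personal fitness instruction; does not host events open to the public → Municipal Certificate not required.
(j) provides personal fitness instruction; does not host events open to the public; offers valet parking → Standard Certificate not required.
(k) floor area 15,200 square feet ≥ 10,300 square feet; provides childcare services; provides personal fitness instruction → Small Premises License not required.
(l) does not host events open to the public → Commercial Permit not required.

Childcare Certificate, Operating Permit, Small Premises Permit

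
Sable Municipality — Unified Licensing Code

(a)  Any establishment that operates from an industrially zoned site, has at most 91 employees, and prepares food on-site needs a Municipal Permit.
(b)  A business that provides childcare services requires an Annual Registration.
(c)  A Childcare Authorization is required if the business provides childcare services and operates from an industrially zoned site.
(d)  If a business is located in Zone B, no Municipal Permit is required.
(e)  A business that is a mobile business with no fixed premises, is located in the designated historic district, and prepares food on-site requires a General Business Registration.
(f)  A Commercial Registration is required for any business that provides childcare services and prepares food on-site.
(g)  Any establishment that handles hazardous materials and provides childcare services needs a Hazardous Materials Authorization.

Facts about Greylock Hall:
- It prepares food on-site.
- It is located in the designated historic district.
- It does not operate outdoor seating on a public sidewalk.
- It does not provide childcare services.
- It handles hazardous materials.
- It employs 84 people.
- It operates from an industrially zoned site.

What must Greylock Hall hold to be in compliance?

Municipal Permit

(a) operates from an industrially zoned site; employees 84 ≤ 91; prepares food on-site → Municipal Permit required.
(b) does not provide childcare services → Annual Registration not required.
(c) does not provide childcare services; operates from an industrially zoned site → Childcare Authorization not required.
(d) is located in the designated historic district (not: is located in Zone B) → Municipal Permit exemption does not apply.
(e) operates from an industrially zoned site (not: is a mobile business with no fixed premises); is located in the designated historic district; prepares food on-site → General Business Registration not required.
(f) does not provide childcare services; prepares food on-site → Commercial Registration not required.
(g) handles hazardous materials; does not provide childcare services → Hazardous Materials Authorization not required.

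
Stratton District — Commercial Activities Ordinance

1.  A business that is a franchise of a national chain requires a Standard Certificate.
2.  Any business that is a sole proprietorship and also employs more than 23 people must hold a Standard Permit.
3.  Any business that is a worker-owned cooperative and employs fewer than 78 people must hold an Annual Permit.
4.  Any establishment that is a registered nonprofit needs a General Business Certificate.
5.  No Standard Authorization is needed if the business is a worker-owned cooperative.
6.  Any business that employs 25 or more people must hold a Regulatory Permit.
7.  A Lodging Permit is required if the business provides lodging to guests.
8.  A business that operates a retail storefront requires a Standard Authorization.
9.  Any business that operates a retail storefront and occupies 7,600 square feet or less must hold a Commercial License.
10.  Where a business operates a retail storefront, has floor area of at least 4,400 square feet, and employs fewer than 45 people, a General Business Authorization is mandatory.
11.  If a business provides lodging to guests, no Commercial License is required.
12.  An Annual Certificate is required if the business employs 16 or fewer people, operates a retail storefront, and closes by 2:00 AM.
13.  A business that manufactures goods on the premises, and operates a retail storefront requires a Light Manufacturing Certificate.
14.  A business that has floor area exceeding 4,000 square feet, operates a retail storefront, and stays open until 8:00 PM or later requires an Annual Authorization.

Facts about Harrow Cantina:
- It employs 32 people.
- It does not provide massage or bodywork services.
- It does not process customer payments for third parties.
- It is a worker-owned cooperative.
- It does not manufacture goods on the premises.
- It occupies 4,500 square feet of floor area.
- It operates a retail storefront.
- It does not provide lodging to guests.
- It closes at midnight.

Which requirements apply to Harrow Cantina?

1. is a worker-owned cooperative (not: is a franchise of a national chain) → Standard Certificate not required.
2. is a worker-owned cooperative (not: is a sole proprietorship); employees 32 > 23 → Standard Permit not required.
3. is a worker-owned cooperative; employees 32 < 78 → Annual Permit required.
4. is a worker-owned cooperative (not: is a registered nonprofit) → General Business Certificate not required.
5. is a worker-owned cooperative → exempt from Standard Authorization.
6. employees 32 ≥ 25 → Regulatory Permit required.
7. does not provide lodging to guests → Lodging Permit not required.
8. operates a retail storefront → Standard Authorization required.
9. operates a retail storefront; floor area 4,500 square feet ≤ 7,600 square feet → Commercial License required.
10. operates a retail storefront; floor area 4,500 square feet ≥ 4,400 square feet; employees 32 < 45 → General Business Authorization required.
11. does not provide lodging to guests → Commercial License exemption does not apply.
12. employees 32 > 16; operates a retail storefront; closes midnight, at/before 2:00 AM → Annual Certificate not required.
13. does not manufacture goods on the premises; operates a retail storefront → Light Manufacturing Certificate not required.
14. floor area 4,500 square feet > 4,000 square feet; operates a retail storefront; closes midnight, after 8:00 PM → Annual Authorization required.

Annual Authorization, Annual Permit, Commercial License, General Business Authorization, Regulatory Permit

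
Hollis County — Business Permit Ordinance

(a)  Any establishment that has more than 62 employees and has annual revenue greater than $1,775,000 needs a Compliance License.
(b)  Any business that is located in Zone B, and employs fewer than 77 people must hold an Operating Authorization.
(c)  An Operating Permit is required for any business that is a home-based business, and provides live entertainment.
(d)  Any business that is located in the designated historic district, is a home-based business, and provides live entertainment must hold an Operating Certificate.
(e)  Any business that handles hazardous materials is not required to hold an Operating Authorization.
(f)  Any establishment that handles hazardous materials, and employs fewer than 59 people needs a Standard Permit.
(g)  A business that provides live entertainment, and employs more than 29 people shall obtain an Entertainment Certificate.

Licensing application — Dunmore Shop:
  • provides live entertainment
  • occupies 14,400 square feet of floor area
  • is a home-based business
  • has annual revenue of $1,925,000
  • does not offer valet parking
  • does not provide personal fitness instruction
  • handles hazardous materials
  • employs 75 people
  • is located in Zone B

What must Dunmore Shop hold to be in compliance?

(a) employees 75 > 62; revenue $1,925,000 > $1,775,000 → Compliance License required.
(b) is located in Zone B; employees 75 < 77 → Operating Authorization required.
(c) is a home-based business; provides live entertainment → Operating Permit required.
(d) is located in Zone B (not: is located in the designated historic district); is a home-based business; provides live entertainment → Operating Certificate not required.
(e) handles hazardous materials → exempt from Operating Authorization.
(f) handles hazardous materials; employees 75 ≥ 59 → Standard Permit not required.
(g) provides live entertainment; employees 75 > 29 → Entertainment Certificate required.

Compliance License, Entertainment Certificate, Operating Permit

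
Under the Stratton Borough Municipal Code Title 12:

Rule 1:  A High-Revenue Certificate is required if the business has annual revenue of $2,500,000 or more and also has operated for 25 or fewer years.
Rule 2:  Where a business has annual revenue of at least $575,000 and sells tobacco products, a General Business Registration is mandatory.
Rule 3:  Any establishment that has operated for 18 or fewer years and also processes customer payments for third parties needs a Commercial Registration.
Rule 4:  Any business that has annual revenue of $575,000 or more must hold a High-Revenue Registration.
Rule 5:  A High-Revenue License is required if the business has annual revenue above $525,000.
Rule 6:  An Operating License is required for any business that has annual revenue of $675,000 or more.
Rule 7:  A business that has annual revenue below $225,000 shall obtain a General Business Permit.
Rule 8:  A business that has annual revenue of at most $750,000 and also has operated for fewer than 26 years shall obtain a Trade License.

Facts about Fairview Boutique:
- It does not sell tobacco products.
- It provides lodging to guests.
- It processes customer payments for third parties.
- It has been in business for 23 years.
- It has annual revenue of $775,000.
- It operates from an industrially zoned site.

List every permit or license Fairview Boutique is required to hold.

Rule 1: revenue $775,000 < $2,500,000; years in business 23 ≤ 25 → High-Revenue Certificate not required.
Rule 2: revenue $775,000 ≥ $575,000; does not sell tobacco products → General Business Registration not required.
Rule 3: years in business 23 > 18; processes customer payments for third parties → Commercial Registration not required.
Rule 4: revenue $775,000 ≥ $575,000 → High-Revenue Registration required.
Rule 5: revenue $775,000 > $525,000 → High-Revenue License required.
Rule 6: revenue $775,000 ≥ $675,000 → Operating License required.
Rule 7: revenue $775,000 ≥ $225,000 → General Business Permit not required.
Rule 8: revenue $775,000 > $750,000; years in business 23 < 26 → Trade License not required.

High-Revenue License, High-Revenue Registration, Operating License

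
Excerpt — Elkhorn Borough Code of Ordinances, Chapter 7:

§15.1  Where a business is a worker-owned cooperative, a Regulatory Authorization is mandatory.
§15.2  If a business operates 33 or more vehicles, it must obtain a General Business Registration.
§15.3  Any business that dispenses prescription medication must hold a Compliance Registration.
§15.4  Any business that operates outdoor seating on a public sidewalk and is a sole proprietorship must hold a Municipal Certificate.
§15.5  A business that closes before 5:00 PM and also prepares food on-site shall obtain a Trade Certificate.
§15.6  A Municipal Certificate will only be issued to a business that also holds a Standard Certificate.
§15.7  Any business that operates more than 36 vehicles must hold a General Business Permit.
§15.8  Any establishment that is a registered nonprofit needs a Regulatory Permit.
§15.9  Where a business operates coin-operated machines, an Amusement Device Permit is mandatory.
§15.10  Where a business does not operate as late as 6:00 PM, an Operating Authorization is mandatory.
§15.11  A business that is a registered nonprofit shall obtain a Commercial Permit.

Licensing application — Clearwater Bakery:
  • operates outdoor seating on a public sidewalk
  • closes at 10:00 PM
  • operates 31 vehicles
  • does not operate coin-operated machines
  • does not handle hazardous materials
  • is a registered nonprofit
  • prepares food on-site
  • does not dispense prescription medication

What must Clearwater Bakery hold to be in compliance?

§15.1 is a registered nonprofit (not: is a worker-owned cooperative) → Regulatory Authorization not required.
§15.2 vehicles 31 < 33 → General Business Registration not required.
§15.3 does not dispense prescription medication → Compliance Registration not required.
§15.4 operates outdoor seating on a public sidewalk; is a registered nonprofit (not: is a sole proprietorship) → Municipal Certificate not required.
§15.5 closes 10:00 PM, after 5:00 PM; prepares food on-site → Trade Certificate not required.
§15.6 Municipal Certificate is not required → no effect.
§15.7 vehicles 31 ≤ 36 → General Business Permit not required.
§15.8 is a registered nonprofit → Regulatory Permit required.
§15.9 does not operate coin-operated machines → Amusement Device Permit not required.
§15.10 closes 10:00 PM, after 6:00 PM → Operating Authorization not required.
§15.11 is a registered nonprofit → Commercial Permit required.

Commercial Permit, Regulatory Permit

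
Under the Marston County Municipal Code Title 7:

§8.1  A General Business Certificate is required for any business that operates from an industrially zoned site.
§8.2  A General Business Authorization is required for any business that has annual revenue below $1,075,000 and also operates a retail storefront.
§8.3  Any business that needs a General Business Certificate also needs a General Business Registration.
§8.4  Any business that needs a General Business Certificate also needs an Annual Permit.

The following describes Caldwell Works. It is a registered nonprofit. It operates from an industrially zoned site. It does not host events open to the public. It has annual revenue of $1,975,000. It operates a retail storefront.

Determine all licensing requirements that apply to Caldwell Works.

Annual Permit, General Business Certificate, General Business Registration

§8.1 operates from an industrially zoned site → General Business Certificate required.
§8.2 revenue $1,975,000 ≥ $1,075,000; operates a retail storefront → General Business Authorization not required.
§8.3 General Business Certificate is required → General Business Registration also required.
§8.4 General Business Certificate is required → Annual Permit also required.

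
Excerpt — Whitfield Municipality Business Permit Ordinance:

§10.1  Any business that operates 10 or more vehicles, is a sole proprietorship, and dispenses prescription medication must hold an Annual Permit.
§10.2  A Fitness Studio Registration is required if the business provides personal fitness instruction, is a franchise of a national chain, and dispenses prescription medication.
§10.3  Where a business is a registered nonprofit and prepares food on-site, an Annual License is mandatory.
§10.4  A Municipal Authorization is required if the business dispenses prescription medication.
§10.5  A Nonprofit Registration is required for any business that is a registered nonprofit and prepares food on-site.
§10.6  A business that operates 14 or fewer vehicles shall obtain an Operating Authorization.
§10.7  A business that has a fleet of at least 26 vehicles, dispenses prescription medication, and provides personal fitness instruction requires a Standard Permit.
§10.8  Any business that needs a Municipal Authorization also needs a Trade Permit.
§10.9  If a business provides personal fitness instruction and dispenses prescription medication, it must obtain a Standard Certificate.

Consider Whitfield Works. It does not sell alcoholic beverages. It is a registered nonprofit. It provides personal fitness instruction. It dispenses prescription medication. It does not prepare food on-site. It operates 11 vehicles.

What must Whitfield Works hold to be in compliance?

§10.1 vehicles 11 ≥ 10; is a registered nonprofit (not: is a sole proprietorship); dispenses prescription medication → Annual Permit not required.
§10.2 provides personal fitness instruction; is a registered nonprofit (not: is a franchise of a national chain); dispenses prescription medication → Fitness Studio Registration not required.
§10.3 is a registered nonprofit; does not prepare food on-site → Annual License not required.
§10.4 dispenses prescription medication → Municipal Authorization required.
§10.5 is a registered nonprofit; does not prepare food on-site → Nonprofit Registration not required.
§10.6 vehicles 11 ≤ 14 → Operating Authorization required.
§10.7 vehicles 11 < 26; dispenses prescription medication; provides personal fitness instruction → Standard Permit not required.
§10.8 Municipal Authorization is required → Trade Permit also required.
§10.9 provides personal fitness instruction; dispenses prescription medication → Standard Certificate required.

Municipal Authorization, Operating Authorization, Standard Certificate, Trade Permit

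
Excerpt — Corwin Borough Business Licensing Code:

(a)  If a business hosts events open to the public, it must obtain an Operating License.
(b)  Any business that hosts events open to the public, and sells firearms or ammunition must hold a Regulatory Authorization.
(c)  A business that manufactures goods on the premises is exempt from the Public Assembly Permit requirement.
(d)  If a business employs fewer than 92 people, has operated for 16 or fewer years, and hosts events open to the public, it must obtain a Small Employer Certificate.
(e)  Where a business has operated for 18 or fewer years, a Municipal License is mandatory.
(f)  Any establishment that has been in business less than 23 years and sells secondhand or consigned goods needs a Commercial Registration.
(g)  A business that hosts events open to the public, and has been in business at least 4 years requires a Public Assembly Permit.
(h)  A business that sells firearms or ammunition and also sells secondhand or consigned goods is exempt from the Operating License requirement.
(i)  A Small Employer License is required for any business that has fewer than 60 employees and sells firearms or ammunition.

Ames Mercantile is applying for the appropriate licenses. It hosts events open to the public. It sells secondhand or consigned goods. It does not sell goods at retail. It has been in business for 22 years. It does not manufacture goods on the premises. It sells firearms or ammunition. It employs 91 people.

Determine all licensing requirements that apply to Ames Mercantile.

(a) hosts events open to the public → Operating License required.
(b) hosts events open to the public; sells firearms or ammunition → Regulatory Authorization required.
(c) does not manufacture goods on the premises → Public Assembly Permit exemption does not apply.
(d) employees 91 < 92; years in business 22 > 16; hosts events open to the public → Small Employer Certificate not required.
(e) years in business 22 > 18 → Municipal License not required.
(f) years in business 22 < 23; sells secondhand or consigned goods → Commercial Registration required.
(g) hosts events open to the public; years in business 22 ≥ 4 → Public Assembly Permit required.
(h) sells firearms or ammunition; sells secondhand or consigned goods → exempt from Operating License.
(i) employees 91 ≥ 60; sells firearms or ammunition → Small Employer License not required.

Commercial Registration, Public Assembly Permit, Regulatory Authorization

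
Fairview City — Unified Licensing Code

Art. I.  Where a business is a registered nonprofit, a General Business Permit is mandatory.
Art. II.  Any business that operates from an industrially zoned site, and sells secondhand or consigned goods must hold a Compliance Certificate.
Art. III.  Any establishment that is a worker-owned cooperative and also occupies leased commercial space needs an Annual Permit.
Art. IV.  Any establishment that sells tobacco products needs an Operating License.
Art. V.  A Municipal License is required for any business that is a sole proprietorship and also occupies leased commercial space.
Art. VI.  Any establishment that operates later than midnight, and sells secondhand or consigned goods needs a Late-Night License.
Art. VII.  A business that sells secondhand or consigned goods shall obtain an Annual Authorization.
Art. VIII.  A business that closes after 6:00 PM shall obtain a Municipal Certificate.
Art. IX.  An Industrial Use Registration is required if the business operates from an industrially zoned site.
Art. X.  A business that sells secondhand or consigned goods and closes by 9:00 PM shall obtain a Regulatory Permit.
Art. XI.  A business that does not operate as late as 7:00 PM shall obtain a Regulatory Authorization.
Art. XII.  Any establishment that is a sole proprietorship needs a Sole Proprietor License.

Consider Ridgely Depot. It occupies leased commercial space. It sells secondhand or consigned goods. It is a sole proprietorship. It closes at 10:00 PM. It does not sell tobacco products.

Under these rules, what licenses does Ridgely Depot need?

Annual Authorization, Municipal Certificate, Municipal License, Sole Proprietor License

Art. I. is a sole proprietorship (not: is a registered nonprofit) → General Business Permit not required.
Art. II. occupies leased commercial space (not: operates from an industrially zoned site); sells secondhand or consigned goods → Compliance Certificate not required.
Art. III. is a sole proprietorship (not: is a worker-owned cooperative); occupies leased commercial space → Annual Permit not required.
Art. IV. does not sell tobacco products → Operating License not required.
Art. V. is a sole proprietorship; occupies leased commercial space → Municipal License required.
Art. VI. closes 10:00 PM, at/before midnight; sells secondhand or consigned goods → Late-Night License not required.
Art. VII. sells secondhand or consigned goods → Annual Authorization required.
Art. VIII. closes 10:00 PM, after 6:00 PM → Municipal Certificate required.
Art. IX. occupies leased commercial space (not: operates from an industrially zoned site) → Industrial Use Registration not required.
Art. X. sells secondhand or consigned goods; closes 10:00 PM, after 9:00 PM → Regulatory Permit not required.
Art. XI. closes 10:00 PM, after 7:00 PM → Regulatory Authorization not required.
Art. XII. is a sole proprietorship → Sole Proprietor License required.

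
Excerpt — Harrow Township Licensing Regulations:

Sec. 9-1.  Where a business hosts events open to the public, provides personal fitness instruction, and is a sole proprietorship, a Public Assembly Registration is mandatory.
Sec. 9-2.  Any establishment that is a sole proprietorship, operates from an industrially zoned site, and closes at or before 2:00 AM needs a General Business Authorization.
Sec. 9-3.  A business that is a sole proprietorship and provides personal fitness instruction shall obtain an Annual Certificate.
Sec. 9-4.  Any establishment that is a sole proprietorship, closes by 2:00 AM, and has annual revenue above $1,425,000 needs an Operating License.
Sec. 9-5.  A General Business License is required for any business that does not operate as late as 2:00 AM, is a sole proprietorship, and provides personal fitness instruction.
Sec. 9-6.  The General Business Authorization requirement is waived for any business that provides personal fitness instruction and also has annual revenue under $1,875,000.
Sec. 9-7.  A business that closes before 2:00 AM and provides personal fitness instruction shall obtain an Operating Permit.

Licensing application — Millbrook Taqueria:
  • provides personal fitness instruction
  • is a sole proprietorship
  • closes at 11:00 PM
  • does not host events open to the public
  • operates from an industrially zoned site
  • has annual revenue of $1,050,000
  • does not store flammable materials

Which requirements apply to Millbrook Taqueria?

Sec. 9-1. does not host events open to the public; provides personal fitness instruction; is a sole proprietorship → Public Assembly Registration not required.
Sec. 9-2. is a sole proprietorship; operates from an industrially zoned site; closes 11:00 PM, at/before 2:00 AM → General Business Authorization required.
Sec. 9-3. is a sole proprietorship; provides personal fitness instruction → Annual Certificate required.
Sec. 9-4. is a sole proprietorship; closes 11:00 PM, at/before 2:00 AM; revenue $1,050,000 ≤ $1,425,000 → Operating License not required.
Sec. 9-5. closes 11:00 PM, at/before 2:00 AM; is a sole proprietorship; provides personal fitness instruction → General Business License required.
Sec. 9-6. provides personal fitness instruction; revenue $1,050,000 < $1,875,000 → exempt from General Business Authorization.
Sec. 9-7. closes 11:00 PM, at/before 2:00 AM; provides personal fitness instruction → Operating Permit required.

Annual Certificate, General Business License, Operating Permit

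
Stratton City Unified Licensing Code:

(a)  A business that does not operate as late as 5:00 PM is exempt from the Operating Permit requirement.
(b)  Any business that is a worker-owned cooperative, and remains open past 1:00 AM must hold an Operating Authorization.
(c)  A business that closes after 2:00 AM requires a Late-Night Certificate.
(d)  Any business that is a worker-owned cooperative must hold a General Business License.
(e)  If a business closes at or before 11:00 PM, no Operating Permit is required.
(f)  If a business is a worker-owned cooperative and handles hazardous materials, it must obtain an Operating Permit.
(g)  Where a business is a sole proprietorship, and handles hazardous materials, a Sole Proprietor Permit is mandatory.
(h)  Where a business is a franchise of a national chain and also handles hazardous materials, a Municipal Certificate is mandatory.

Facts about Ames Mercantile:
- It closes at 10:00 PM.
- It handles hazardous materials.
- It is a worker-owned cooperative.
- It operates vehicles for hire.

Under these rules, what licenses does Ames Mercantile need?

(a) closes 10:00 PM, after 5:00 PM → Operating Permit exemption does not apply.
(b) is a worker-owned cooperative; closes 10:00 PM, at/before 1:00 AM → Operating Authorization not required.
(c) closes 10:00 PM, at/before 2:00 AM → Late-Night Certificate not required.
(d) is a worker-owned cooperative → General Business License required.
(e) closes 10:00 PM, at/before 11:00 PM → exempt from Operating Permit.
(f) is a worker-owned cooperative; handles hazardous materials → Operating Permit required.
(g) is a worker-owned cooperative (not: is a sole proprietorship); handles hazardous materials → Sole Proprietor Permit not required.
(h) is a worker-owned cooperative (not: is a franchise of a national chain); handles hazardous materials → Municipal Certificate not required.

General Business License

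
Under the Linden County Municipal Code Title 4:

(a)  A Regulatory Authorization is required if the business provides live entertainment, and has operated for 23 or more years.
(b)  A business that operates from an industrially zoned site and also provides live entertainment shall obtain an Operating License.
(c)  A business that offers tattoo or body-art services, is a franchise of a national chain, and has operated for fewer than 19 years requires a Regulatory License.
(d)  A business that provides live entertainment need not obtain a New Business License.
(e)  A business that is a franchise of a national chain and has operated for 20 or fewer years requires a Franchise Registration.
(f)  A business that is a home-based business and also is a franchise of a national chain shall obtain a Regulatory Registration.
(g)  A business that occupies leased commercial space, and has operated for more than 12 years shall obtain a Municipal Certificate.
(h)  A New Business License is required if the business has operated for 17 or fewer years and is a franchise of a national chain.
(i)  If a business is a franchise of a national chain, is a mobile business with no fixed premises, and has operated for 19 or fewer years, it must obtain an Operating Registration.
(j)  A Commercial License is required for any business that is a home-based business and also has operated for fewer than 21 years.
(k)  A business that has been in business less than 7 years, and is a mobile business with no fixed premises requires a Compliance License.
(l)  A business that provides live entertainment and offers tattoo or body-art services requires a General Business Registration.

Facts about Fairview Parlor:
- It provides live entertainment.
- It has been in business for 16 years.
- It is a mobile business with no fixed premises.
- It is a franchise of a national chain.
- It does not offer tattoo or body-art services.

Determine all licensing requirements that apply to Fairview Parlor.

(a) provides live entertainment; years in business 16 < 23 → Regulatory Authorization not required.
(b) is a mobile business with no fixed premises (not: operates from an industrially zoned site); provides live entertainment → Operating License not required.
(c) does not offer tattoo or body-art services; is a franchise of a national chain; years in business 16 < 19 → Regulatory License not required.
(d) provides live entertainment → exempt from New Business License.
(e) is a franchise of a national chain; years in business 16 ≤ 20 → Franchise Registration required.
(f) is a mobile business with no fixed premises (not: is a home-based business); is a franchise of a national chain → Regulatory Registration not required.
(g) is a mobile business with no fixed premises (not: occupies leased commercial space); years in business 16 > 12 → Municipal Certificate not required.
(h) years in business 16 ≤ 17; is a franchise of a national chain → New Business License required.
(i) is a franchise of a national chain; is a mobile business with no fixed premises; years in business 16 ≤ 19 → Operating Registration required.
(j) is a mobile business with no fixed premises (not: is a home-based business); years in business 16 < 21 → Commercial License not required.
(k) years in business 16 ≥ 7; is a mobile business with no fixed premises → Compliance License not required.
(l) provides live entertainment; does not offer tattoo or body-art services → General Business Registration not required.

Franchise Registration, Operating Registration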